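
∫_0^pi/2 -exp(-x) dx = -1 + exp(-pi/2)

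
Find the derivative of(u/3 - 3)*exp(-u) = (10 - u)*exp(-u)/3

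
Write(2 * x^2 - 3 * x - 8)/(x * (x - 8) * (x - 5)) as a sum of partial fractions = -9/(5*(x - 5)) + 4/(x - 8) - 1/(5*x)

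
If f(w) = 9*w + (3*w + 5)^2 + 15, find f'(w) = 18*w + 39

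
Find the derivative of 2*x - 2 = 2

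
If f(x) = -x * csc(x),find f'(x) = x*cot(x)*csc(x) - csc(x)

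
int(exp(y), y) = exp(y) + C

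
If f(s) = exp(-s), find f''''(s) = exp(-s)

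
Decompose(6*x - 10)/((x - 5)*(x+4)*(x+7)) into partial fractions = -13/(9*(x + 7)) + 34/(27*(x + 4)) + 5/(27*(x - 5))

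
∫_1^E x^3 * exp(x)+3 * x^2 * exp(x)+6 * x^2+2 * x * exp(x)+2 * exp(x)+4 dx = -3*E - 6 + (2 + exp(E))*(2*E + exp(3))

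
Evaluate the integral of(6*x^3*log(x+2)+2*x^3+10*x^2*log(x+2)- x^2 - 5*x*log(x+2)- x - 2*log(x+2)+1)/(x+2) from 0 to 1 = -log(2) + log(3)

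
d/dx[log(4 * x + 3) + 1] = 4/(4*x + 3)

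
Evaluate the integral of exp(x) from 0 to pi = -1 + exp(pi)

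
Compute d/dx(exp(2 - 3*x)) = -3*exp(2 - 3*x)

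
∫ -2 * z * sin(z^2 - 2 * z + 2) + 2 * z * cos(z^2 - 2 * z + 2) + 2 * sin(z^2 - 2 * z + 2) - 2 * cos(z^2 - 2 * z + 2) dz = sin((z - 1)^2 + 1) + cos((z - 1)^2 + 1) + C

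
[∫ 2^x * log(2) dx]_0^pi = -1 + 2^pi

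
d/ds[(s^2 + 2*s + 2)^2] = 4*s^3 + 12*s^2 + 16*s + 8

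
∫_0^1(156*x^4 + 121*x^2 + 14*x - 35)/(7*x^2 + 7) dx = log(2) + 17/7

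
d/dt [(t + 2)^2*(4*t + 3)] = 12*t^2 + 38*t + 28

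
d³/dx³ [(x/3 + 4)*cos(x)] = x*sin(x)/3 + 4*sin(x) - cos(x)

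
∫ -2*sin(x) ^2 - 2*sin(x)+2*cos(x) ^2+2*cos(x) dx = sin(2*x) + 2*sqrt(2)*sin(x + pi/4) + C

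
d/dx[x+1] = 1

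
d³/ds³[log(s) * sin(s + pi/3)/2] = (-s^3*log(s)*cos(s + pi/3) - 3*s^2*sin(s + pi/3) - 3*s*cos(s + pi/3) + 2*sin(s + pi/3))/(2*s^3)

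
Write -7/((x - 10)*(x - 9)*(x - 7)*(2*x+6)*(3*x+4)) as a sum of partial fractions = 567/(263500*(3*x + 4)) - 7/(15600*(x + 3)) - 7/(3000*(x - 7)) + 7/(1488*(x - 9)) - 7/(2652*(x - 10))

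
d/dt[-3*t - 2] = -3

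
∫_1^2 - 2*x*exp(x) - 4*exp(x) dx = -6*exp(2) + 4*E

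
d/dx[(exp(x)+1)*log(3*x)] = (x*exp(x)*log(x) + x*exp(x)*log(3) + exp(x) + 1)/x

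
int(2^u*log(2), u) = 2^u + C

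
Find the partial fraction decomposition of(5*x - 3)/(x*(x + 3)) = 6/(x + 3) - 1/x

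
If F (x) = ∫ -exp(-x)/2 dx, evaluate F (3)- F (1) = -exp(-1)/2 + exp(-3)/2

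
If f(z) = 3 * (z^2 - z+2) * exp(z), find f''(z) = 3*z^2*exp(z) + 9*z*exp(z) + 6*exp(z)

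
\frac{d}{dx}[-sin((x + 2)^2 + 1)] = -2*(x + 2)*cos(x^2 + 4*x + 5)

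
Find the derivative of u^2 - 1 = 2*u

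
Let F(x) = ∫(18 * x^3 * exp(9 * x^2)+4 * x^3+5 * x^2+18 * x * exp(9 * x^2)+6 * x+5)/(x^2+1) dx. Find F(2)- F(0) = log(5) + 17 + exp(36)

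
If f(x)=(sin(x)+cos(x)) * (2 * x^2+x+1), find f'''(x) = -2*sqrt(2)*x^2*cos(x + pi/4) - 11*x*sin(x) - 13*x*cos(x) - 14*sin(x) + 8*cos(x)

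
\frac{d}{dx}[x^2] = 2*x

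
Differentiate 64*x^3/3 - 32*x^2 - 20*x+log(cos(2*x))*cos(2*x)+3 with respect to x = 64*x^2 - 64*x - 2*log(cos(2*x))*sin(2*x) - 2*sin(2*x) - 20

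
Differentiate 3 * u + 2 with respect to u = 3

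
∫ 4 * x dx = 2*x^2 + C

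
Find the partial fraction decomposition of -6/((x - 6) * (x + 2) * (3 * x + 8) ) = -27/(26*(3*x + 8)) + 3/(8*(x + 2)) - 3/(104*(x - 6))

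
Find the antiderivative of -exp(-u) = exp(-u) + C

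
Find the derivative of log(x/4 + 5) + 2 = 1/(x + 20)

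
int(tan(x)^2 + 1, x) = tan(x) + C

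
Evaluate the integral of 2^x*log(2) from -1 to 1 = 3/2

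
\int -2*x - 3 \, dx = -x^2 - 3*x + C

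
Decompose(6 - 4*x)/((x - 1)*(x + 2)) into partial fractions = -14/(3*(x + 2)) + 2/(3*(x - 1))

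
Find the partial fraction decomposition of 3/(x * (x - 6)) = 1/(2*(x - 6)) - 1/(2*x)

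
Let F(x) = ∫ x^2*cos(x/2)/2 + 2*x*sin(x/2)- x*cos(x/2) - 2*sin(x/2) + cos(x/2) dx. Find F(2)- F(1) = -sin(1/2) + 2*sin(1)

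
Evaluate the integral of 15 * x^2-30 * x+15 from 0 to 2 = 10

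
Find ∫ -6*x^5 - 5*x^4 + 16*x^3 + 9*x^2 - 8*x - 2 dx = -x^6 - x^5 + 4*x^4 + 3*x^3 - 4*x^2 - 2*x + C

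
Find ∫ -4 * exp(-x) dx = 4*exp(-x) + C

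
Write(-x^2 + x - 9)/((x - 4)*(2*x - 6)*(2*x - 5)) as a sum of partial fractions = -17/(2*(2*x - 5)) + 15/(2*(x - 3)) - 7/(2*(x - 4))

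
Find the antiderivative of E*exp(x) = exp(x + 1) + C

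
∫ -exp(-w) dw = exp(-w) + C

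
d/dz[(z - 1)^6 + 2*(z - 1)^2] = 6*z^5 - 30*z^4 + 60*z^3 - 60*z^2 + 34*z - 10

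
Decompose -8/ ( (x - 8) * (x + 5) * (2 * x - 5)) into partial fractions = 32/(165*(2*x - 5)) - 8/(195*(x + 5)) - 8/(143*(x - 8))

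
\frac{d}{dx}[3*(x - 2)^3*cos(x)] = 3*(x - 2)^2*(-x*sin(x) + 2*sin(x) + 3*cos(x))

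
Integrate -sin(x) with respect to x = cos(x) + C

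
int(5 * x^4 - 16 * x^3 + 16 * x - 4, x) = x^5 - 4*x^4 + 8*x^2 - 4*x + C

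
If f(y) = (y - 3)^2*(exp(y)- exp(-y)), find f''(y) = (y^2*exp(2*y) - y^2 - 2*y*exp(2*y) + 10*y - exp(2*y) - 23)*exp(-y)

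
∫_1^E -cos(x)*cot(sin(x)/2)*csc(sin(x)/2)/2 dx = -csc(sin(1)/2) + csc(sin(E)/2)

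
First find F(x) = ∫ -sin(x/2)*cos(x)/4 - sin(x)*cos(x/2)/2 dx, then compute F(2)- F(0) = -1/2 + cos(1)*cos(2)/2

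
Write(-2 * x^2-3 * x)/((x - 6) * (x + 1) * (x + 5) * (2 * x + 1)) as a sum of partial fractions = -8/(117*(2*x + 1)) + 35/(396*(x + 5)) + 1/(28*(x + 1)) - 90/(1001*(x - 6))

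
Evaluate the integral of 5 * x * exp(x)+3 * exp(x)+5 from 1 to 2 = -3*E + 5 + 8*exp(2)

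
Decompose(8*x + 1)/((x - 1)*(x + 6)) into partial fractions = 47/(7*(x + 6)) + 9/(7*(x - 1))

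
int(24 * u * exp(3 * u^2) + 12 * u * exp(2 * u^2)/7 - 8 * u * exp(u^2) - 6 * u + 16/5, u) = -3*u^2 + 16*u/5 + 4*exp(3*u^2) + 3*exp(2*u^2)/7 - 4*exp(u^2) + C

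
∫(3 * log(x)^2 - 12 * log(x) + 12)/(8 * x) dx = (log(x) - 2)^3/8 + C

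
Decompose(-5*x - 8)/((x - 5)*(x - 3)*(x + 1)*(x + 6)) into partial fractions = -2/(45*(x + 6)) - 1/(40*(x + 1)) + 23/(72*(x - 3)) - 1/(4*(x - 5))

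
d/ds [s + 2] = 1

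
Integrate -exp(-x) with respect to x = exp(-x) + C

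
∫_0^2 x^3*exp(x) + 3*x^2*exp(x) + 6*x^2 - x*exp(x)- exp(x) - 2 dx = 12 + 6*exp(2)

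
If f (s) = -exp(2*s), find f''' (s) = -8*exp(2*s)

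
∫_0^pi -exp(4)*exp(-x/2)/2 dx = -exp(4) + exp(4 - pi/2)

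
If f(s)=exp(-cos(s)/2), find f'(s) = exp(-cos(s)/2)*sin(s)/2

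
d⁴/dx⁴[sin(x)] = sin(x)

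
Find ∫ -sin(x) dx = cos(x) + C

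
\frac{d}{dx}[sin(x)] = cos(x)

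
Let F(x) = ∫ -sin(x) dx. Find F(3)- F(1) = cos(3) - cos(1)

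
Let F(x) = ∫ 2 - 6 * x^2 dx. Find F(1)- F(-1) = 0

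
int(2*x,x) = x^2 + C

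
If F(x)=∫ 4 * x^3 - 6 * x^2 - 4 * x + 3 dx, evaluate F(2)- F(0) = -2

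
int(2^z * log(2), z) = 2^z + C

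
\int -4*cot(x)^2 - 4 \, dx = 4*cot(x) + C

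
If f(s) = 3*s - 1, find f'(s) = 3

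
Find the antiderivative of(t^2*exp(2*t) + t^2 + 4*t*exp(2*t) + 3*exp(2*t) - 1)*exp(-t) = 2*(t + 1)^2*sinh(t) + C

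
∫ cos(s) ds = sin(s) + C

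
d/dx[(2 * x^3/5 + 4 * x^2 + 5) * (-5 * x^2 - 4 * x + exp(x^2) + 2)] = 4*x^4*exp(x^2)/5 - 10*x^4 + 8*x^3*exp(x^2) - 432*x^3/5 + 6*x^2*exp(x^2)/5 - 228*x^2/5 + 18*x*exp(x^2) - 34*x - 20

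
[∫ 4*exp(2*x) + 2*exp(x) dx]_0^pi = -2*exp(pi) - 6 + 2*(1 + exp(pi))^2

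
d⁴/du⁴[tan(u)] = 24*tan(u)^5 + 40*tan(u)^3 + 16*tan(u)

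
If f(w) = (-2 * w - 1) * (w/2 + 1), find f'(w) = -2*w - 5/2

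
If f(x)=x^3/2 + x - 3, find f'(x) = 3*x^2/2 + 1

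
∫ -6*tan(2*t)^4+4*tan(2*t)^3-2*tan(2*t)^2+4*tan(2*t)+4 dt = (-tan(2*t)^2 + tan(2*t) + 2)*tan(2*t) + C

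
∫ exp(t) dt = exp(t) + C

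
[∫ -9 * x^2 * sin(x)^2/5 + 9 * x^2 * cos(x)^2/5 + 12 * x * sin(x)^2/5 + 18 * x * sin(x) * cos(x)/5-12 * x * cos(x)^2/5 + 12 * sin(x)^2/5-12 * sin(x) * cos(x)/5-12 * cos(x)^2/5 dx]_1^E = (-12*E/5 - 12/5 + 9*exp(2)/5)*sin(2*E)/2 + 3*sin(2)/2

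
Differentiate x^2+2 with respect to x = 2*x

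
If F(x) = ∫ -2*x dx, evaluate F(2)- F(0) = -4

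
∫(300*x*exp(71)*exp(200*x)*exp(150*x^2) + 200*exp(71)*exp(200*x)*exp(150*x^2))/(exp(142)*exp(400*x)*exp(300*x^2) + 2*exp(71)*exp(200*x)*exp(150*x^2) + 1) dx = exp(20*x + 6*(5*x + 3)^2 + 17)/(exp(20*x + 6*(5*x + 3)^2 + 17) + 1) + C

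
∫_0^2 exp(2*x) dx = -1/2 + exp(4)/2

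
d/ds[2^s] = 2^s*log(2)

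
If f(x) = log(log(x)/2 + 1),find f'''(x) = (2*log(x)^2 + 11*log(x) + 16)/(x^3*log(x)^3 + 6*x^3*log(x)^2 + 12*x^3*log(x) + 8*x^3)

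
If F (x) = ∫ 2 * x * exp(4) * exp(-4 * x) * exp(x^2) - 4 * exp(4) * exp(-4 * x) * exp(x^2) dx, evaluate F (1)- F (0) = E - exp(4)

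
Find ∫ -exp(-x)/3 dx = exp(-x)/3 + C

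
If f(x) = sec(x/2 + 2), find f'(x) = tan(x/2 + 2)*sec(x/2 + 2)/2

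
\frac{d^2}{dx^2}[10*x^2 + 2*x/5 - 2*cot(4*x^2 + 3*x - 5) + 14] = -256*x^2*cos(4*x^2 + 3*x - 5)/sin(4*x^2 + 3*x - 5)^3 - 192*x*cos(4*x^2 + 3*x - 5)/sin(4*x^2 + 3*x - 5)^3 + 20 + 16/sin(4*x^2 + 3*x - 5)^2 - 36*cos(4*x^2 + 3*x - 5)/sin(4*x^2 + 3*x - 5)^3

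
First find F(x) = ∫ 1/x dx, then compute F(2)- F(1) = log(2)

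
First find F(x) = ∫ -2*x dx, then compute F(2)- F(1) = -3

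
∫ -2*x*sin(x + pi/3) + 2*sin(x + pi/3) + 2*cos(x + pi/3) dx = (2*x - 2)*cos(x + pi/3) + C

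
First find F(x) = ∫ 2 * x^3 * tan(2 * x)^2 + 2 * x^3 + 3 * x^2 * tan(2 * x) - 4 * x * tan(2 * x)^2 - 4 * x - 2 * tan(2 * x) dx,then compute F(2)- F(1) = tan(2) + 4*tan(4)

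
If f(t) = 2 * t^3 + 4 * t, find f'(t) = 6*t^2 + 4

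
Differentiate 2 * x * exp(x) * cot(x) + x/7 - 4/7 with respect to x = 2*x*exp(x)/tan(x) - 2*x*exp(x)/sin(x)^2 + 2*exp(x)/tan(x) + 1/7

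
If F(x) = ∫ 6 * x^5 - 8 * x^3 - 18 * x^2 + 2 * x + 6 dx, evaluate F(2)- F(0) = 0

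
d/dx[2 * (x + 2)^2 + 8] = 4*x + 8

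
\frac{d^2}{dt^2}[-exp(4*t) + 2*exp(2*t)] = -16*exp(4*t) + 8*exp(2*t)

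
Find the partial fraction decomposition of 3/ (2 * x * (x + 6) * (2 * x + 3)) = -2/(9*(2*x + 3)) + 1/(36*(x + 6)) + 1/(12*x)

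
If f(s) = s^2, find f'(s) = 2*s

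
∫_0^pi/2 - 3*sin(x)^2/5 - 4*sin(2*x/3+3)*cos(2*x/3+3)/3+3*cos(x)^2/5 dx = -sqrt(3)*sin(pi/3 + 6)/2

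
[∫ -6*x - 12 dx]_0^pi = 12 - 3*(2 + pi)^2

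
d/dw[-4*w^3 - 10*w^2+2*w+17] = -12*w^2 - 20*w + 2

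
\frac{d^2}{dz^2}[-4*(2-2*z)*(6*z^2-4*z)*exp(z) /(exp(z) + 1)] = (-48*z^3*exp(2*z) + 48*z^3*exp(z) + 368*z^2*exp(2*z) + 208*z^2*exp(z) + 288*z*exp(3*z) + 224*z*exp(2*z) - 160*exp(3*z) - 256*exp(2*z) - 96*exp(z))/(exp(3*z) + 3*exp(2*z) + 3*exp(z) + 1)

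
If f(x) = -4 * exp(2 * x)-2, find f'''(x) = -32*exp(2*x)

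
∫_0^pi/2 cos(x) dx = 1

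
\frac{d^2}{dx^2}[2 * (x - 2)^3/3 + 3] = 4*x - 8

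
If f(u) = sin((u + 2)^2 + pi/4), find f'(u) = 2*u*cos(u^2 + 4*u + pi/4 + 4) + 4*cos(u^2 + 4*u + pi/4 + 4)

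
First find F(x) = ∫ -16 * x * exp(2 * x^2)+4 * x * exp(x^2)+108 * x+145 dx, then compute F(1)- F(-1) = 290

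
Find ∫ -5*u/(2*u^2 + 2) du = -5*log(u^2 + 1)/4 + C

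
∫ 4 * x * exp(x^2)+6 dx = 6*x + 2*exp(x^2) + C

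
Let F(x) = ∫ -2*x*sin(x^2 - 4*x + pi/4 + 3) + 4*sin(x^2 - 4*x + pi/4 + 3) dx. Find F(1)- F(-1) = sqrt(2)/2 - cos(pi/4 + 8)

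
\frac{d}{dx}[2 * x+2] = 2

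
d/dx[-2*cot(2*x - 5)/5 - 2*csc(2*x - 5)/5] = 4*cot(2*x - 5)^2/5 + 4*cot(2*x - 5)*csc(2*x - 5)/5 + 4/5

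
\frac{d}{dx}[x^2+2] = 2*x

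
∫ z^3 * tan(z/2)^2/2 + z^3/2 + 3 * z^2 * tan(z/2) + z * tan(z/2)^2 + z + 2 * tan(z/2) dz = z*(z^2 + 2)*tan(z/2) + C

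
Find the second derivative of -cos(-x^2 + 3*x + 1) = 4*x^2*cos(-x^2 + 3*x + 1) - 12*x*cos(-x^2 + 3*x + 1) - 2*sin(-x^2 + 3*x + 1) + 9*cos(-x^2 + 3*x + 1)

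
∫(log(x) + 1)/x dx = (log(x) + 2)*log(x)/2 + C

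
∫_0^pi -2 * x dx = -pi^2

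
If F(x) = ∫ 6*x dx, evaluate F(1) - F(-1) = 0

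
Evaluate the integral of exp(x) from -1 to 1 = E - exp(-1)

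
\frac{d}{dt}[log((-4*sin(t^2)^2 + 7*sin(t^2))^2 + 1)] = 4*t*(32*sin(t^2)^2 - 84*sin(t^2) + 49)*sin(t^2)*cos(t^2)/(16*sin(t^2)^4 - 56*sin(t^2)^3 + 49*sin(t^2)^2 + 1)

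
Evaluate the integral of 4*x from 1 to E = -2 + 2*exp(2)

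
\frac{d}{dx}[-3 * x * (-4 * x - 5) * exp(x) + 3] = 12*x^2*exp(x) + 39*x*exp(x) + 15*exp(x)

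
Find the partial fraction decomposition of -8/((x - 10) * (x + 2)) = 2/(3*(x + 2)) - 2/(3*(x - 10))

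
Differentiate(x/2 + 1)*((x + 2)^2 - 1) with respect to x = 3*x^2/2 + 6*x + 11/2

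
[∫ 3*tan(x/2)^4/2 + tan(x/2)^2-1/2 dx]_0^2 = -tan(1) + tan(1)^3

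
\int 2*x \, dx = x^2 + C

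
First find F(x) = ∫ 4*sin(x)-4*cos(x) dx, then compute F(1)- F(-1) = -8*sin(1)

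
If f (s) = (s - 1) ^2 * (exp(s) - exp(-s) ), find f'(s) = (s^2*exp(2*s) + s^2 - 4*s - exp(2*s) + 3)*exp(-s)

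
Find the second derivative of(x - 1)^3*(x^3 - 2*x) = 30*x^4 - 60*x^3 + 12*x^2 + 30*x - 12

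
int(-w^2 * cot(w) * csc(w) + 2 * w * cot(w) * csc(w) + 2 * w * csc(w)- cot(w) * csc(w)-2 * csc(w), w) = (w^2 - 2*w + 1)*csc(w) + C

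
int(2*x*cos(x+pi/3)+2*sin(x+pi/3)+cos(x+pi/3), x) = (2*x + 1)*sin(x + pi/3) + C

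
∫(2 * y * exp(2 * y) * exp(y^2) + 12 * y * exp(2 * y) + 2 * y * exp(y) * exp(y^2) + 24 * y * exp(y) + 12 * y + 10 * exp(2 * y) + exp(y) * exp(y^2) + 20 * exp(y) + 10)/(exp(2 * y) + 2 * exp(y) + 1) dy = ((exp(y) + 1)*(6*y^2 + 10*y - 5) + exp(y*(y + 1)))/(exp(y) + 1) + C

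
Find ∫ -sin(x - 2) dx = cos(x - 2) + C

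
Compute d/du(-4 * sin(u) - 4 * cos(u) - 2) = 4*sin(u) - 4*cos(u)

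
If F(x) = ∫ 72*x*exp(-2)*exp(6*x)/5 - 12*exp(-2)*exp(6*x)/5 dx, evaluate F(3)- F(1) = -8*exp(4)/5 + 32*exp(16)/5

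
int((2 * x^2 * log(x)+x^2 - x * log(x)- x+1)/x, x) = (x^2 - x + 1)*log(x) + C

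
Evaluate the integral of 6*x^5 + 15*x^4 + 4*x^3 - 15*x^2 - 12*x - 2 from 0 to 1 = -8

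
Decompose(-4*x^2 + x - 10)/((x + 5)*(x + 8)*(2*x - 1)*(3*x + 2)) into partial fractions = 24/(143*(3*x + 2)) - 12/(187*(2*x - 1)) + 137/(561*(x + 8)) - 115/(429*(x + 5))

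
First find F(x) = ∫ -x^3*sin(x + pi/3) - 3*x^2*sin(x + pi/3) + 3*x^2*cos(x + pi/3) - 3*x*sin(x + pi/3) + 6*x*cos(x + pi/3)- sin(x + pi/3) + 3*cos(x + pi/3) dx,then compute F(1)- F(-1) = 8*cos(1 + pi/3)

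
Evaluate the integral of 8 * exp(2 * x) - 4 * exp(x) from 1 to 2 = -(-1 + 2*E)^2 + (-1 + 2*exp(2))^2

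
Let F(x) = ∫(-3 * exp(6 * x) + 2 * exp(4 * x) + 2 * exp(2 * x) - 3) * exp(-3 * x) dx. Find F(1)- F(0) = -(E - exp(-1))^3 - E + exp(-1)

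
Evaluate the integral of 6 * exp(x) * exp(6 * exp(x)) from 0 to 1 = -exp(6) + exp(6*E)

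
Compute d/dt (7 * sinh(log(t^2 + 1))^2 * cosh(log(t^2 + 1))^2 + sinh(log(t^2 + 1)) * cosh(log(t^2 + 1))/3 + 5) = t*(21*sinh(4*log(t^2 + 1)) + 2*cosh(2*log(t^2 + 1)))/(3*t^2 + 3)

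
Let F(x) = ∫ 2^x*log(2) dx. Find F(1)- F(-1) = 3/2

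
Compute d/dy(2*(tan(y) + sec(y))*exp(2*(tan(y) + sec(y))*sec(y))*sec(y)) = 2*(-sin(y)^4 + 6*sin(y)^2 + 8*sin(y) + 3)*exp(2*sin(y)/cos(y)^2)*exp(2/cos(y)^2)/cos(y)^5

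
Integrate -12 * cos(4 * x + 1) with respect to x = -3*sin(4*x + 1) + C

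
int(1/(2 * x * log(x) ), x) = log(log(x)/2)/2 + C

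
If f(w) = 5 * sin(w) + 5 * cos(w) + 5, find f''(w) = -5*sin(w) - 5*cos(w)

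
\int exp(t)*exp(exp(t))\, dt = exp(exp(t)) + C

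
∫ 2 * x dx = x^2 + C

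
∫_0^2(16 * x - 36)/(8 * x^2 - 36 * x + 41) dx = -log(82) + log(2)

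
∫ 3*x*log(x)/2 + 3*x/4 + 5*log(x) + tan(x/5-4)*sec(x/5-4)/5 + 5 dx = x*(3*x + 20)*log(x)/4 + sec(x/5 - 4) + C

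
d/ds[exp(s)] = exp(s)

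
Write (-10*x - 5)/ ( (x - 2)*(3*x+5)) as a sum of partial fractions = -35/(11*(3*x + 5)) - 25/(11*(x - 2))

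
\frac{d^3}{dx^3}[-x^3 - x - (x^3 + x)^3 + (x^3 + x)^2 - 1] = -504*x^6 - 630*x^4 + 120*x^3 - 180*x^2 + 48*x - 12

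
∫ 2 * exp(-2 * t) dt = -exp(-2*t) + C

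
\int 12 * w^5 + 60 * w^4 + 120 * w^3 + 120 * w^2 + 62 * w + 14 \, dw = 2*w^6 + 12*w^5 + 30*w^4 + 40*w^3 + 31*w^2 + 14*w + C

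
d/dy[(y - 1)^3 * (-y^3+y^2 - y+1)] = -6*y^5 + 20*y^4 - 28*y^3 + 24*y^2 - 14*y + 4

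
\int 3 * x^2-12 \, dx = x^3 - 12*x + C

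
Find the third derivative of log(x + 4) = 2/(x^3 + 12*x^2 + 48*x + 64)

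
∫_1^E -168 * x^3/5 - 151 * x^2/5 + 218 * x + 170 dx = -4853/15 + (-14*E - 9)*(-8*E - 7 + exp(2)/3 + 3*exp(3)/5)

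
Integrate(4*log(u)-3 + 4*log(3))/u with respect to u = (2*log(3*u) - 3)*log(3*u) + C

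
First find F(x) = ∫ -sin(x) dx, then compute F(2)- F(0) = -1 + cos(2)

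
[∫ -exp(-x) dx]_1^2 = -exp(-1) + exp(-2)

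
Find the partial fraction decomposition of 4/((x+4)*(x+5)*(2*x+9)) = -16/(2*x + 9) + 4/(x + 5) + 4/(x + 4)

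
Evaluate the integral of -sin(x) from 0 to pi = -2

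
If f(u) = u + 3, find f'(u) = 1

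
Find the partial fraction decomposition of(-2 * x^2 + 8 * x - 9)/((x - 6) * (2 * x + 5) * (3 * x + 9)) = 166/(51*(2*x + 5)) - 17/(9*(x + 3)) - 11/(153*(x - 6))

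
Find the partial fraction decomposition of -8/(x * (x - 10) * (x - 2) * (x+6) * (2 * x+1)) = 128/(1155*(2*x + 1)) - 1/(1056*(x + 6)) + 1/(80*(x - 2)) - 1/(3360*(x - 10)) - 1/(15*x)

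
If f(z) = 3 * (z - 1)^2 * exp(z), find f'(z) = 3*z^2*exp(z) - 3*exp(z)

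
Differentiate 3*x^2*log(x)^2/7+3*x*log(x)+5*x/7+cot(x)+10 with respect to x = 6*x*log(x)^2/7 + 6*x*log(x)/7 + 3*log(x) - cot(x)^2 + 19/7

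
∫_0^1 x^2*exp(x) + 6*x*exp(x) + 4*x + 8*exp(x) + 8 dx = 6 + 9*E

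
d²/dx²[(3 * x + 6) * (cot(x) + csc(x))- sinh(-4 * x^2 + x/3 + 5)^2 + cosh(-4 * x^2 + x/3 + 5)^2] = 3*(-x + 2*x*cos(x)/sin(x)^2 + 2*x/sin(x)^2 - 2 - 2*cos(x)/sin(x) - 2/sin(x) + 4*cos(x)/sin(x)^2 + 4/sin(x)^2)/sin(x)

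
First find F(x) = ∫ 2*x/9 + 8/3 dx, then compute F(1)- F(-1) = 16/3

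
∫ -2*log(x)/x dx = -log(x)^2 + C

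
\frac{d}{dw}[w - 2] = 1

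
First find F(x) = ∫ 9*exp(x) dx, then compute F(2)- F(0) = -9 + 9*exp(2)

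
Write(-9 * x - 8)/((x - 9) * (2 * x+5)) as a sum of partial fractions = -29/(23*(2*x + 5)) - 89/(23*(x - 9))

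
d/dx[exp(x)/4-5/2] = exp(x)/4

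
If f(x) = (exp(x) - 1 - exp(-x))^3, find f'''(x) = (27*exp(6*x) - 24*exp(5*x) + 24*exp(x) + 27)*exp(-3*x)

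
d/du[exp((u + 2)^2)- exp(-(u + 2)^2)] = (2*u*exp(2*u^2 + 8*u + 8) + 2*u + 4*exp(2*u^2 + 8*u + 8) + 4)*exp(-u^2 - 4*u - 4)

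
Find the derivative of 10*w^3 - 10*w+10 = 30*w^2 - 10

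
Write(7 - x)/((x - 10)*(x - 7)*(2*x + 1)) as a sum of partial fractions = 2/(21*(2*x + 1)) - 1/(21*(x - 10))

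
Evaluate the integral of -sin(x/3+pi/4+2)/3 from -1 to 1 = cos(pi/4 + 7/3) - cos(pi/4 + 5/3)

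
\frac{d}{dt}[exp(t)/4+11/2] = exp(t)/4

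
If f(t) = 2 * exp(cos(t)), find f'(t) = -2*exp(cos(t))*sin(t)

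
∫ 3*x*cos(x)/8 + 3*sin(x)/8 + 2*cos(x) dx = (3*x/8 + 2)*sin(x) + C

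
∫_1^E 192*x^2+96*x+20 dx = -133 + 8*E + (1 + 4*E)^3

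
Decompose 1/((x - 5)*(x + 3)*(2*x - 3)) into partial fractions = -4/(63*(2*x - 3)) + 1/(72*(x + 3)) + 1/(56*(x - 5))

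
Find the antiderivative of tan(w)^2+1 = tan(w) + C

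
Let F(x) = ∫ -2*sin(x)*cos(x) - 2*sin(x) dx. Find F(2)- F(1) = -(cos(1) + 1)^2 + (cos(2) + 1)^2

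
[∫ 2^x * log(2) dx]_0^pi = -1 + 2^pi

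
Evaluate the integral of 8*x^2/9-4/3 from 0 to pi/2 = -2*pi/3 + pi^3/27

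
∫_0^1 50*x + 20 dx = 45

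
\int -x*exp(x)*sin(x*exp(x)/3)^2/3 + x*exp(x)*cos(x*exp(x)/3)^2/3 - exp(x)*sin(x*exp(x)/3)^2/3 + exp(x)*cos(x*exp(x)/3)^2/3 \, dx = sin(2*x*exp(x)/3)/2 + C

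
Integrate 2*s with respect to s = s^2 + C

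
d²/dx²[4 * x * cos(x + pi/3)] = -4*x*cos(x + pi/3) - 8*sin(x + pi/3)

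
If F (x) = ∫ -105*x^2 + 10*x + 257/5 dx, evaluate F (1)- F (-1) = 164/5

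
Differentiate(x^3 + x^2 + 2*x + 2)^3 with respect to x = 9*x^8 + 24*x^7 + 63*x^6 + 114*x^5 + 150*x^4 + 168*x^3 + 132*x^2 + 72*x + 24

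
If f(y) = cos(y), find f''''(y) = cos(y)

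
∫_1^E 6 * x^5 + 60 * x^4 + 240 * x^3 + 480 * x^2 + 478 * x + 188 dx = -720 - (2 + E)^2 + (2 + E)^6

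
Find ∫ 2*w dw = w^2 + C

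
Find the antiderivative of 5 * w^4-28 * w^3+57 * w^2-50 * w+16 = w^5 - 7*w^4 + 19*w^3 - 25*w^2 + 16*w + C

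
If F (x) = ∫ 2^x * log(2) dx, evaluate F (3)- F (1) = 6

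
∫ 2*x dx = x^2 + C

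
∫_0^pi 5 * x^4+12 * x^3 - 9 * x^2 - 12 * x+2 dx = (-2*pi + pi^3)*(-1 + 3*pi + pi^2)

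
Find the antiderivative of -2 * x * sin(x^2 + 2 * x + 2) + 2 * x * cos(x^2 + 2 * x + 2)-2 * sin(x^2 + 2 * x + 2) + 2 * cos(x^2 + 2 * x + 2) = sin((x + 1)^2 + 1) + cos((x + 1)^2 + 1) + C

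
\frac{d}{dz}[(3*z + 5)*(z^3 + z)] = 12*z^3 + 15*z^2 + 6*z + 5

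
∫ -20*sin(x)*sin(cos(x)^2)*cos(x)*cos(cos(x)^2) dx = 5*sin(cos(x)^2)^2 + C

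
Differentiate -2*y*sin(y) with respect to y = -2*y*cos(y) - 2*sin(y)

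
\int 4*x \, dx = 2*x^2 + C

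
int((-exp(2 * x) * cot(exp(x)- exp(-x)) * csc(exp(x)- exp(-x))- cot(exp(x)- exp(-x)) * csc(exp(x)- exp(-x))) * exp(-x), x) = csc(2*sinh(x)) + C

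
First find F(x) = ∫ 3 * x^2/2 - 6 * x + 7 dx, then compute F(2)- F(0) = 6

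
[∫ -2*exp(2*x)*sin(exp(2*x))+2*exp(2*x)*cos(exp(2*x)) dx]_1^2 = sqrt(2)*(-sin(pi/4 + exp(2)) + sin(pi/4 + exp(4)))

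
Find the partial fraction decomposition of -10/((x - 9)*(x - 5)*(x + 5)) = -1/(14*(x + 5)) + 1/(4*(x - 5)) - 5/(28*(x - 9))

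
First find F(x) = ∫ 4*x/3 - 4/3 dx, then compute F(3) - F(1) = 8/3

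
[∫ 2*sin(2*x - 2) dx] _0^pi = 0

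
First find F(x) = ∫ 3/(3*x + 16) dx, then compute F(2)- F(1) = -log(19/2) + log(11)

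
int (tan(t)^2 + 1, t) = tan(t) + C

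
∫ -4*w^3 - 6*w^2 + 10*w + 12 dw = -w^4 - 2*w^3 + 5*w^2 + 12*w + C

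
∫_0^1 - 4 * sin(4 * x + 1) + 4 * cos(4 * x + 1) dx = sin(5) - sin(1) - cos(1) + cos(5)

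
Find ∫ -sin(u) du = cos(u) + C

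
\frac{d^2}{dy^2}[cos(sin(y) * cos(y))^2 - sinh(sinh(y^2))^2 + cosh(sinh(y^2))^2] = -2*(1 - cos(2*y))^2*cos(sin(2*y)) - cos(2*y - sin(2*y)) - 3*cos(2*y + sin(2*y)) + 2*cos(sin(2*y))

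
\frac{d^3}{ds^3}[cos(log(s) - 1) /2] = (-sin(log(s) - 1) + 3*cos(log(s) - 1))/(2*s^3)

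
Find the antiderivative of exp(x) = exp(x) + C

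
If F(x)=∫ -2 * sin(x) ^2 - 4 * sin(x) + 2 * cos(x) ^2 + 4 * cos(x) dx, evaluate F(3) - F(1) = -(cos(1) + sin(1) + 2)^2 + (cos(3) + sin(3) + 2)^2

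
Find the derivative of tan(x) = cos(x)^(-2)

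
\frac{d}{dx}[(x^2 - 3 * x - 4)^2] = 4*x^3 - 18*x^2 + 2*x + 24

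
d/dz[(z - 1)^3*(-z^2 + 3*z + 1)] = -5*z^4 + 24*z^3 - 33*z^2 + 14*z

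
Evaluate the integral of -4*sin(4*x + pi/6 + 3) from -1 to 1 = -sin(1 + pi/3) + cos(pi/6 + 7)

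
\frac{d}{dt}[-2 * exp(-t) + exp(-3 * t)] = (2*exp(2*t) - 3)*exp(-3*t)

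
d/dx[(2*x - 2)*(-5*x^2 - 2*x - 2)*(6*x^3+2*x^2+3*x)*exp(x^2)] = -120*x^7*exp(x^2) + 32*x^6*exp(x^2) - 396*x^5*exp(x^2) + 164*x^4*exp(x^2) - 56*x^3*exp(x^2) + 150*x^2*exp(x^2) + 16*x*exp(x^2) + 12*exp(x^2)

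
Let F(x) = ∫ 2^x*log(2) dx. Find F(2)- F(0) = 3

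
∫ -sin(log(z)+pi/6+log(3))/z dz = cos(log(3*z) + pi/6) + C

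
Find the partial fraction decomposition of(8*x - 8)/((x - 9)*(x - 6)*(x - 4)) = 12/(5*(x - 4)) - 20/(3*(x - 6)) + 64/(15*(x - 9))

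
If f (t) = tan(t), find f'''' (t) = 24*tan(t)^5 + 40*tan(t)^3 + 16*tan(t)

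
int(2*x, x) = x^2 + C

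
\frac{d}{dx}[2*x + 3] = 2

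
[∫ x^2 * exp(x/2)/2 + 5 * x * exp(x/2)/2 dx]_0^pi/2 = 2 + (-2 + pi/2 + pi^2/4)*exp(pi/4)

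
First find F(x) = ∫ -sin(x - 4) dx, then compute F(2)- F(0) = cos(2) - cos(4)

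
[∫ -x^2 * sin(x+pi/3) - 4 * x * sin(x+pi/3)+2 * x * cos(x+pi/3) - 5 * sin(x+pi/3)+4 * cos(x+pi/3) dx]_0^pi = -(2 + pi)^2/2 - 3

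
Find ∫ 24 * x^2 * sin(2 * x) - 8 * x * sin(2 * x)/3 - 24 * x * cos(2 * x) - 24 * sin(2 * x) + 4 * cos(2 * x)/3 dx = (-12*x^2 + 4*x/3 + 12)*cos(2*x) + C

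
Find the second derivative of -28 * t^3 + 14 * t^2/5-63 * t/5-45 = 28/5 - 168*t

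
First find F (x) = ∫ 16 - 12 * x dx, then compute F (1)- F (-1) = 32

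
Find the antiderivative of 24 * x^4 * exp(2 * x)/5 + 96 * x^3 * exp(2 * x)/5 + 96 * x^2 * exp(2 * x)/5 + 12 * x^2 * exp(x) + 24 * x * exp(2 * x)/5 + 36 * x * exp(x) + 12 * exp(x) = 12*x*(x + 1)*(x*(x + 1)*exp(x) + 5)*exp(x)/5 + C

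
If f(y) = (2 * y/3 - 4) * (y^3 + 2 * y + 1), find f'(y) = 8*y^3/3 - 12*y^2 + 8*y/3 - 22/3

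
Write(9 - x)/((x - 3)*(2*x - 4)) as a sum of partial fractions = -7/(2*(x - 2)) + 3/(x - 3)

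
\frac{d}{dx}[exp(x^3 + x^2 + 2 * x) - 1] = 3*x^2*exp(x^3 + x^2 + 2*x) + 2*x*exp(x^3 + x^2 + 2*x) + 2*exp(x^3 + x^2 + 2*x)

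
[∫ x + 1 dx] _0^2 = 4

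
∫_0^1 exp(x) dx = -1 + E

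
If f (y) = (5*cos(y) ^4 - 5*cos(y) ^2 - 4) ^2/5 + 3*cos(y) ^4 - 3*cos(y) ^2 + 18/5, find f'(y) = 10*(-4*cos(y)^6 + 6*cos(y)^4 - 1)*sin(y)*cos(y)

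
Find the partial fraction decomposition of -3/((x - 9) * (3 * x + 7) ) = 9/(34*(3*x + 7)) - 3/(34*(x - 9))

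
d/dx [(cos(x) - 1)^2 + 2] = 2*sin(x) - sin(2*x)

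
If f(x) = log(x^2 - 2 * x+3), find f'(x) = (2*x - 2)/(x^2 - 2*x + 3)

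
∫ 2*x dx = x^2 + C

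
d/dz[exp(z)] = exp(z)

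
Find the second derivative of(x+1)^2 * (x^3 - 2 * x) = 20*x^3 + 24*x^2 - 6*x - 8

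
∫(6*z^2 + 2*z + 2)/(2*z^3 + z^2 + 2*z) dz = log(z*(2*z^2 + z + 2)) + C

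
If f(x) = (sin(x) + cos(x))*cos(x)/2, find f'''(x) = -2*sqrt(2)*cos(2*x + pi/4)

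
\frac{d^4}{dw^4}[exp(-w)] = exp(-w)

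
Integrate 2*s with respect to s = s^2 + C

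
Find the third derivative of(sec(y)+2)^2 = 4*(-1 - 2/cos(y) + 6/cos(y)^2 + 6/cos(y)^3)*sin(y)/cos(y)^2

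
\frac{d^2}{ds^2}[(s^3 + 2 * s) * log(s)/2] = (6*s^2*log(s) + 5*s^2 + 2)/(2*s)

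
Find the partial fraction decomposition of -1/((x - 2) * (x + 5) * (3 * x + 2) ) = 9/(104*(3*x + 2)) - 1/(91*(x + 5)) - 1/(56*(x - 2))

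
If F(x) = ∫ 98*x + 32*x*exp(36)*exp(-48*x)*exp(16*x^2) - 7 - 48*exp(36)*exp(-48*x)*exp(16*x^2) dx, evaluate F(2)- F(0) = -exp(36) + exp(4) + 182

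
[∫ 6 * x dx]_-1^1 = 0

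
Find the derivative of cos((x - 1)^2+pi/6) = 2*(1 - x)*sin(x^2 - 2*x + pi/6 + 1)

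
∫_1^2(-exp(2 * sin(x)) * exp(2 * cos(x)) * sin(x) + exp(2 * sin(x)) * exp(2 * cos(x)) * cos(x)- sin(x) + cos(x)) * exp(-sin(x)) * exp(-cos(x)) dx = -exp(cos(1) + sin(1)) - exp(-sin(2) - cos(2)) + exp(-sin(1) - cos(1)) + exp(cos(2) + sin(2))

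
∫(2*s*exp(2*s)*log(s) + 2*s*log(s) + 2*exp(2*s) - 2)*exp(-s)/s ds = 4*log(s)*sinh(s) + C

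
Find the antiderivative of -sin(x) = cos(x) + C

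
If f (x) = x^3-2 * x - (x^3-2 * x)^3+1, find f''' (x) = -504*x^6 + 1260*x^4 - 720*x^2 + 54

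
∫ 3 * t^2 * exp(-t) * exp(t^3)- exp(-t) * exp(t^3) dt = exp(t*(t^2 - 1)) + C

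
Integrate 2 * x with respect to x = x^2 + C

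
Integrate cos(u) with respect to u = sin(u) + C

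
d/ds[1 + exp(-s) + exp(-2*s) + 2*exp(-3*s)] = (-exp(2*s) - 2*exp(s) - 6)*exp(-3*s)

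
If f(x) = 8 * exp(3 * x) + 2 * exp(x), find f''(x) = 72*exp(3*x) + 2*exp(x)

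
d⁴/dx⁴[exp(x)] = exp(x)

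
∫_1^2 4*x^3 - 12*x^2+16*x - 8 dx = 3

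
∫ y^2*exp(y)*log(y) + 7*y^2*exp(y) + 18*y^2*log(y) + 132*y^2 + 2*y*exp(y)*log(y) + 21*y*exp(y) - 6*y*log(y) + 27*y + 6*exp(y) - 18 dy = y*(6*y + exp(y) - 3)*(y*log(y) + 7*y + 6) + C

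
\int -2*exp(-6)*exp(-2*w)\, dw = exp(-2*w - 6) + C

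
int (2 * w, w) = w^2 + C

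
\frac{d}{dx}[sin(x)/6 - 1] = cos(x)/6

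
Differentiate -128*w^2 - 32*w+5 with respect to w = -256*w - 32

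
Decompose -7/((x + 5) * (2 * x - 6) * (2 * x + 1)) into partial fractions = 2/(9*(2*x + 1)) - 7/(144*(x + 5)) - 1/(16*(x - 3))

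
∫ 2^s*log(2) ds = 2^s + C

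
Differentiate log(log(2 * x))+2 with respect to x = 1/(x*log(x) + x*log(2))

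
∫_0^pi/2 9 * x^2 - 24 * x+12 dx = 3*pi*(-2 + pi/2)^2/2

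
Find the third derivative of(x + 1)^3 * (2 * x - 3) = 48*x + 18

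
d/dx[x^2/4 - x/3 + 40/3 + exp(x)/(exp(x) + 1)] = (3*x*exp(2*x) + 6*x*exp(x) + 3*x - 2*exp(2*x) + 2*exp(x) - 2)/(6*exp(2*x) + 12*exp(x) + 6)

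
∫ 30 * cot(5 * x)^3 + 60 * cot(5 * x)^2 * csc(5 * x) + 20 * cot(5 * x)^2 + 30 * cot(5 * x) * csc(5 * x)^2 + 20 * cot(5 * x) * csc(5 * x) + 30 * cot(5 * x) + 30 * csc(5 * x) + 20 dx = -3*(cot(5*x) + csc(5*x))^2 - 4*cot(5*x) - 4*csc(5*x) + C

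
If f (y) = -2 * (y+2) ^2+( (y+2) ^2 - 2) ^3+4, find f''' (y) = 120*y^3 + 720*y^2 + 1296*y + 672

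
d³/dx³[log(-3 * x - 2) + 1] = 54/(27*x^3 + 54*x^2 + 36*x + 8)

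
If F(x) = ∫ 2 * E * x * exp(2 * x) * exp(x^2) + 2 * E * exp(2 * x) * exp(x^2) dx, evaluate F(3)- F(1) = -exp(4) + exp(16)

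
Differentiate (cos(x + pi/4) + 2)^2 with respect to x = -4*sin(x + pi/4) - cos(2*x)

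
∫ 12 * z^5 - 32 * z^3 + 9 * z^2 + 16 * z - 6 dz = 2*z^6 - 8*z^4 + 3*z^3 + 8*z^2 - 6*z + C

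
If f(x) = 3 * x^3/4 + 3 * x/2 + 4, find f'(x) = 9*x^2/4 + 3/2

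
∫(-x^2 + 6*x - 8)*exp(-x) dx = (x - 2)^2*exp(-x) + C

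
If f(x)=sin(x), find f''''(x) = sin(x)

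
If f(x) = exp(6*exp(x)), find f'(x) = 6*exp(x + 6*exp(x))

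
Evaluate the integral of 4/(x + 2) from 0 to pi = -4*log(2) + 4*log(2 + pi)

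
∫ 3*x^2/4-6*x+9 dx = x^3/4 - 3*x^2 + 9*x + C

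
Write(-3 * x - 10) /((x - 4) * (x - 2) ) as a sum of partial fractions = 8/(x - 2) - 11/(x - 4)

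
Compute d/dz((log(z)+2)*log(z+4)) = (z*log(z) + z*log(z + 4) + 2*z + 4*log(z + 4))/(z^2 + 4*z)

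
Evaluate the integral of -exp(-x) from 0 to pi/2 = -1 + exp(-pi/2)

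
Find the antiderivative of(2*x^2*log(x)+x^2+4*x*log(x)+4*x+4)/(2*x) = (x + 2)^2*log(x)/2 + C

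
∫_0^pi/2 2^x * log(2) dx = -1 + 2^(pi/2)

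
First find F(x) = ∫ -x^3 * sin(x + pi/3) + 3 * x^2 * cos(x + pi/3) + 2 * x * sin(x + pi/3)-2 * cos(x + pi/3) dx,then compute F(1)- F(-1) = -cos(1)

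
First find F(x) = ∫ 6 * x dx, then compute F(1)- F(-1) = 0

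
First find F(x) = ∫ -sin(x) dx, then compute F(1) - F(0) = -1 + cos(1)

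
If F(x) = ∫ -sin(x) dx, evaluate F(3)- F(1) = cos(3) - cos(1)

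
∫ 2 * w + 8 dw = w^2 + 8*w + C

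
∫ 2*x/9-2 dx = x^2/9 - 2*x + C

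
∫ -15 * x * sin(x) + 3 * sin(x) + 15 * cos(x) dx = (15*x - 3)*cos(x) + C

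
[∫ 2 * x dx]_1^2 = 3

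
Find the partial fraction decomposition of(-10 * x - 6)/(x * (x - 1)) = -16/(x - 1) + 6/x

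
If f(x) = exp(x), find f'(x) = exp(x)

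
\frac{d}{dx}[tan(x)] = cos(x)^(-2)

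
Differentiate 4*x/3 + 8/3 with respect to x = 4/3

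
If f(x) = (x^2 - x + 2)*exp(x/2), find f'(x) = x^2*exp(x/2)/2 + 3*x*exp(x/2)/2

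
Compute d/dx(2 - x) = -1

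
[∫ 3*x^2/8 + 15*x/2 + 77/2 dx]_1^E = -1339/8 + E + (E/2 + 5)^3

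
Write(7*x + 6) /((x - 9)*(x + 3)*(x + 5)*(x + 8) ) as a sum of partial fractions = 10/(51*(x + 8)) - 29/(84*(x + 5)) + 1/(8*(x + 3)) + 23/(952*(x - 9))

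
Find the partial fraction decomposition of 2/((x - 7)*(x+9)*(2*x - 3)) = -8/(231*(2*x - 3)) + 1/(168*(x + 9)) + 1/(88*(x - 7))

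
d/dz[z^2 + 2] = 2*z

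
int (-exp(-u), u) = exp(-u) + C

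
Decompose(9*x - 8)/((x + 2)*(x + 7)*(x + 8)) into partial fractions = -40/(3*(x + 8)) + 71/(5*(x + 7)) - 13/(15*(x + 2))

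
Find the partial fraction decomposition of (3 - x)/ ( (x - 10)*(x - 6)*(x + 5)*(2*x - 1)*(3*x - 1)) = -27/(986*(3*x - 1)) + 40/(2299*(2*x - 1)) + 1/(3630*(x + 5)) + 3/(8228*(x - 6)) - 7/(33060*(x - 10))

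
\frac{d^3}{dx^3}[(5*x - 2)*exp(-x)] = (17 - 5*x)*exp(-x)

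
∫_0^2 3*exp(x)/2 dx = -3/2 + 3*exp(2)/2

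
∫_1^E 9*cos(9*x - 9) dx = -sin(9 - 9*E)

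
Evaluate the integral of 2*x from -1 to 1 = 0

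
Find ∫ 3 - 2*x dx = -x^2 + 3*x + C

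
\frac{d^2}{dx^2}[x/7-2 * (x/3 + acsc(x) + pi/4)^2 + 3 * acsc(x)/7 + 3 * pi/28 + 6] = (-28*x^5*sqrt(1 - 1/x^2) + 28*x^3*sqrt(1 - 1/x^2) - 504*x^2*acsc(x) - 126*pi*x^2 + 54*x^2 - 252*x*sqrt(1 - 1/x^2) - 84*x + 252*acsc(x) - 27 + 63*pi)/(63*x^5*sqrt(1 - 1/x^2) - 63*x^3*sqrt(1 - 1/x^2))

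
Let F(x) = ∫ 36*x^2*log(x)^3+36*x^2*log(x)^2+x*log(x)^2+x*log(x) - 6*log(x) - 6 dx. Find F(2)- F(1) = -12*log(2) + 2*log(2)^2 + 96*log(2)^3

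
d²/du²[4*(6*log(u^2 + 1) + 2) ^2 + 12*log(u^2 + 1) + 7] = (-576*u^2*log(u^2 + 1) + 936*u^2 + 576*log(u^2 + 1) + 216)/(u^4 + 2*u^2 + 1)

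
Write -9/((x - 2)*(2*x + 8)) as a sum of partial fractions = 3/(4*(x + 4)) - 3/(4*(x - 2))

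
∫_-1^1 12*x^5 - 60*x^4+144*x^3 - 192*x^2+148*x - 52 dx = -256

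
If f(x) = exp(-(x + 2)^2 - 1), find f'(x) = (-2*x - 4)*exp(-x^2 - 4*x - 5)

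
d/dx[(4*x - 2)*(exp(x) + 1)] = 4*x*exp(x) + 2*exp(x) + 4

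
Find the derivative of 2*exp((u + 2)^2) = 4*u*exp(u^2 + 4*u + 4) + 8*exp(u^2 + 4*u + 4)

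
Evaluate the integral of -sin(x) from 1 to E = cos(E) - cos(1)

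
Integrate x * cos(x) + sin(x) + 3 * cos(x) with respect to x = (x + 3)*sin(x) + C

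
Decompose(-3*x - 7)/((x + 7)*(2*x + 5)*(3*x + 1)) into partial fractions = -27/(130*(3*x + 1)) - 2/(117*(2*x + 5)) + 7/(90*(x + 7))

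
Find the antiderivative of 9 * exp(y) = 9*exp(y) + C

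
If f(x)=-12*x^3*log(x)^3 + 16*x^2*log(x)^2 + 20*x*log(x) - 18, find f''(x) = (-72*x^2*log(x)^3 - 180*x^2*log(x)^2 - 72*x^2*log(x) + 32*x*log(x)^2 + 96*x*log(x) + 32*x + 20)/x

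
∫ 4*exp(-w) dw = -4*exp(-w) + C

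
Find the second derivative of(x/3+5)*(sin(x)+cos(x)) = -x*sin(x)/3 - x*cos(x)/3 - 17*sin(x)/3 - 13*cos(x)/3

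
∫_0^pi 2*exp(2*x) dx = -1 + exp(2*pi)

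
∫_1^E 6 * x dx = -3 + 3*exp(2)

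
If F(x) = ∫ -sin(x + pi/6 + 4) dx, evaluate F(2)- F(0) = -cos(pi/6 + 4) + cos(pi/6 + 6)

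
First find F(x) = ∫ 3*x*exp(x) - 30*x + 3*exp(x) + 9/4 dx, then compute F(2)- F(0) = -111/2 + 6*exp(2)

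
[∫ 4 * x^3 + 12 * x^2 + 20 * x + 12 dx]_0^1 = 27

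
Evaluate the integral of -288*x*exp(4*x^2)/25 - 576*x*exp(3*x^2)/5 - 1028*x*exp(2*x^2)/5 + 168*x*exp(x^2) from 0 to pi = -4*(-2 + 4*exp(pi^2) + 3*exp(2*pi^2)/5)^2 + 101/25 + 20*exp(pi^2) + 3*exp(2*pi^2)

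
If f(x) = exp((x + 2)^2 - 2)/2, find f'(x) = x*exp(x^2 + 4*x + 2) + 2*exp(x^2 + 4*x + 2)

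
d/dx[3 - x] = -1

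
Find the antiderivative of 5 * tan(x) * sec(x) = 5*sec(x) + C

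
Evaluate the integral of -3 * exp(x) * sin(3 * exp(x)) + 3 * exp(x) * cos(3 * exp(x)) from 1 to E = sqrt(2)*(-sin(pi/4 + 3*E) + sin(pi/4 + 3*exp(E)))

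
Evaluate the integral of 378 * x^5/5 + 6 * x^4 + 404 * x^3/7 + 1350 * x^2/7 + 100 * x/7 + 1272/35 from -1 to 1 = 7128/35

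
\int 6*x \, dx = 3*x^2 + C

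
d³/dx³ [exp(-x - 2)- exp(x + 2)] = (-exp(2*x + 4) - 1)*exp(-x - 2)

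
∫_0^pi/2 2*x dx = pi^2/4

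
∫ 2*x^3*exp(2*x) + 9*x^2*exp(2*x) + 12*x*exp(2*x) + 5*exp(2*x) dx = (x + 1)^3*exp(2*x) + C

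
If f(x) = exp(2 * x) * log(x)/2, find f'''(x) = (4*x^3*exp(2*x)*log(x) + 6*x^2*exp(2*x) - 3*x*exp(2*x) + exp(2*x))/x^3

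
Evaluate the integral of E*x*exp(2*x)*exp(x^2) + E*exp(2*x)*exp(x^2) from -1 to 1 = -1/2 + exp(4)/2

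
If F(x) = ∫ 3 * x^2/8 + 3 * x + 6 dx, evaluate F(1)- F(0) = 61/8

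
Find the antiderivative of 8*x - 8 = 4*x^2 - 8*x + C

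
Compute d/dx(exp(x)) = exp(x)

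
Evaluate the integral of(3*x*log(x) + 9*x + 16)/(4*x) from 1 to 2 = 3/2 + 11*log(2)/2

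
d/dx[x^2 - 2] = 2*x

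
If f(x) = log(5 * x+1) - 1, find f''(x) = -25/(25*x^2 + 10*x + 1)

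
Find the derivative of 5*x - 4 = 5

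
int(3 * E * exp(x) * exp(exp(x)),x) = 3*exp(exp(x) + 1) + C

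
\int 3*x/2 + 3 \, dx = 3*x^2/4 + 3*x + C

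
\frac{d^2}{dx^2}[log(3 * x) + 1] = -1/x^2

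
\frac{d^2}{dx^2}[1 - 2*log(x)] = 2/x^2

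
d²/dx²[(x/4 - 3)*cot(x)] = (x*cos(x)/(2*sin(x)) - 1/2 - 6*cos(x)/sin(x))/sin(x)^2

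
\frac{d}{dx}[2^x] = 2^x*log(2)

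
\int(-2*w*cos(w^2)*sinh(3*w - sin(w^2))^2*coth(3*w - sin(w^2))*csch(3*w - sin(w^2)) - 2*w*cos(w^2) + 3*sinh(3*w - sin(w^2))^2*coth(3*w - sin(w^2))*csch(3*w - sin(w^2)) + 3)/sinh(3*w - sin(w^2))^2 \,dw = -coth(3*w - sin(w^2)) - csch(3*w - sin(w^2)) + C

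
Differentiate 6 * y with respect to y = 6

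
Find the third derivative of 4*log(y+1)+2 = 8/(y^3 + 3*y^2 + 3*y + 1)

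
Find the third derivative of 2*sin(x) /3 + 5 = -2*cos(x)/3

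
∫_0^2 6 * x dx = 12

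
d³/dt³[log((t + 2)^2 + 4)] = (4*t^3 + 24*t^2 - 64)/(t^6 + 12*t^5 + 72*t^4 + 256*t^3 + 576*t^2 + 768*t + 512)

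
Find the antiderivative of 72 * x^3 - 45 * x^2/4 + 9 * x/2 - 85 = 18*x^4 - 15*x^3/4 + 9*x^2/4 - 85*x + C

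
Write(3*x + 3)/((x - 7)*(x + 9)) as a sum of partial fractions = 3/(2*(x + 9)) + 3/(2*(x - 7))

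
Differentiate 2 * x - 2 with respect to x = 2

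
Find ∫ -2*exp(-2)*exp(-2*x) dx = exp(-2*x - 2) + C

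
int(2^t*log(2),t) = 2^t + C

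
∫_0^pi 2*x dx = pi^2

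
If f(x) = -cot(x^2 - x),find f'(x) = (2*x - 1)/sin(x*(x - 1))^2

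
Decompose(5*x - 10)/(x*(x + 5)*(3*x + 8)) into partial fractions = 15/(4*(3*x + 8)) - 1/(x + 5) - 1/(4*x)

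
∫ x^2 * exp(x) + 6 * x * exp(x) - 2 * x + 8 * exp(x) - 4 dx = (x + 2)^2*(exp(x) - 1) + C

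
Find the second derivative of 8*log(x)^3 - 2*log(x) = (-24*log(x)^2 + 48*log(x) + 2)/x^2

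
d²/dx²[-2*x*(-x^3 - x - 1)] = 24*x^2 + 4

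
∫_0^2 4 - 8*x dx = -8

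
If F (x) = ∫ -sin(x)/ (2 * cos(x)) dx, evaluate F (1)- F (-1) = 0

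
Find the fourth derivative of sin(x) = sin(x)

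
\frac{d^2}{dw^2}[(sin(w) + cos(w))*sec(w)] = 2*sin(w)/cos(w)^3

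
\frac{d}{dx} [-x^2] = -2*x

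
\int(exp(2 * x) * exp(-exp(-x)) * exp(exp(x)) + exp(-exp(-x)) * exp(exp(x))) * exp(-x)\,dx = exp(2*sinh(x)) + C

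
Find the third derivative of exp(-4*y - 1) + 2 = -64*exp(-4*y - 1)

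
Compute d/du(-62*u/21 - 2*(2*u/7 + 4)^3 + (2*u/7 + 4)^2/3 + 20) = -48*u^2/343 - 568*u/147 - 622/21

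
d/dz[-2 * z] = -2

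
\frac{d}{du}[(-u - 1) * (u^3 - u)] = -4*u^3 - 3*u^2 + 2*u + 1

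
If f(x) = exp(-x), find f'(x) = -exp(-x)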